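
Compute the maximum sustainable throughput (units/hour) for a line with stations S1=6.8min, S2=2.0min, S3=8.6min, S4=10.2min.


Bottleneck = longest station time
Station times: [6.8, 2.0, 8.6, 10.2]
Max = 10.2 min
Rate = 60 / 10.2
= 5.88 units/hour (bottleneck: 10.2min)


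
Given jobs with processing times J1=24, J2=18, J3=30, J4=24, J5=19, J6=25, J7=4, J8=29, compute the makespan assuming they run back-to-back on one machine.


Sequential makespan: sum all processing times
= 24 + 18 + 30 + 24 + 19 + 25 + 4 + 29
= 173 time units


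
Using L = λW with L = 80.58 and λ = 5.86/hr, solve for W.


Little's law: L = λW → W = L / λ
= 80.58 / 5.86
= 13.75 hours


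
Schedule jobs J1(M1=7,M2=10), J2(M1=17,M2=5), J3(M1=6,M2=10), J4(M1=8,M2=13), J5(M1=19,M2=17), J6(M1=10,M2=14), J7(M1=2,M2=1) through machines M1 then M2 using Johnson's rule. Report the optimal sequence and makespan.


Johnson's rule:
Group 1 (M1≤M2, sort by M1): ['J3', 'J1', 'J4', 'J6']
Group 2 (M1>M2, sort desc M2): ['J5', 'J2', 'J7']
Sequence: J3 → J1 → J4 → J6 → J5 → J2 → J7
Makespan calculation:
  J3: M1 done=6, M2 done=16
  J1: M1 done=13, M2 done=26
  J4: M1 done=21, M2 done=39
  J6: M1 done=31, M2 done=53
  J5: M1 done=50, M2 done=70
  J2: M1 done=67, M2 done=75
  J7: M1 done=69, M2 done=76
= Sequence: J3 → J1 → J4 → J6 → J5 → J2 → J7, Makespan: 76


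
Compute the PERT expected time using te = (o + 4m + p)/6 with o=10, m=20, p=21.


te = (o + 4m + p) / 6
= (10 + 4×20 + 21) / 6
= (10 + 80 + 21) / 6
= 111 / 6
= 18.50


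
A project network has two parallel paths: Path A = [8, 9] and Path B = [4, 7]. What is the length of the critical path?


Path A: 8 + 9 = 17
Path B: 4 + 7 = 11
Critical path = longest = max(17, 11)
= 17 (Path A)


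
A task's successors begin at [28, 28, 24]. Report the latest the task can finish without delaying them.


LF = min of all successor start times
Successors start at: [28, 28, 24]
LF = min(28, 28, 24)
= 24


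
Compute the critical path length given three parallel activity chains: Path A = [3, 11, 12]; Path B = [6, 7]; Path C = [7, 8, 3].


Path A: 3 + 11 + 12 = 26
Path B: 6 + 7 = 13
Path C: 7 + 8 + 3 = 18
Critical path = longest = max(26, 13, 18)
= 26 (Path A)


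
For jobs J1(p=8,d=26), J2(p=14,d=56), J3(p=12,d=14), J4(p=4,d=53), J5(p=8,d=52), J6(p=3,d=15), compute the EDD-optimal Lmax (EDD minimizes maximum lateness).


EDD order: J3 → J6 → J1 → J5 → J4 → J2
Completion and lateness:
  J3: C=12, d=14, L=12-14=-2
  J6: C=15, d=15, L=15-15=0
  J1: C=23, d=26, L=23-26=-3
  J5: C=31, d=52, L=31-52=-21
  J4: C=35, d=53, L=35-53=-18
  J2: C=49, d=56, L=49-56=-7
Lmax = max(-2, 0, -3, -21, -18, -7)
= 0


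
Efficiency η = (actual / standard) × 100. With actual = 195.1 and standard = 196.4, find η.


Efficiency = (actual / standard) × 100
= (195.1 / 196.4) × 100
= 99.3%


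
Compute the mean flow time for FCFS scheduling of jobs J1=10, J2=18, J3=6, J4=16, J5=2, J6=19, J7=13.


Completion times:
  J1: completes at 10
  J2: completes at 28
  J3: completes at 34
  J4: completes at 50
  J5: completes at 52
  J6: completes at 71
  J7: completes at 84
Sum = 329
Average = 329/7
= 47.00


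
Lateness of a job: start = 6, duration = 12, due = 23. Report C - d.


Completion = 6 + 12 = 18
Lateness = C - d = 18 - 23
= -5


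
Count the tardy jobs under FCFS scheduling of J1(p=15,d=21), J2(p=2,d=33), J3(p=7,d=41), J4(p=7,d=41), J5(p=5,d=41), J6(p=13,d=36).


Completion vs due date:
  J1: C=15, d=21 → on time
  J2: C=17, d=33 → on time
  J3: C=24, d=41 → on time
  J4: C=31, d=41 → on time
  J5: C=36, d=41 → on time
  J6: C=49, d=36 → TARDY
Tardy jobs: J6
Count = 1


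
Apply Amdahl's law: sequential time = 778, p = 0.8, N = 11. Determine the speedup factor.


Amdahl's law: T_p = T × ((1-p) + p/N)
= 778 × ((1-0.8) + 0.8/11)
= 778 × (0.20 + 0.0727)
= 778 × 0.2727
= 212.18
Speedup = 778/212.18
= 3.67×


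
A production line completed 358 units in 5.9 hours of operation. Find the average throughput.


Throughput = units / time
= 358 / 5.9
= 60.7 units/hour


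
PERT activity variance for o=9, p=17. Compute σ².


σ² = ((p - o) / 6)² = (p - o)² / 36
= (17 - 9)² / 36
= 8² / 36
= 64 / 36
= 1.7778


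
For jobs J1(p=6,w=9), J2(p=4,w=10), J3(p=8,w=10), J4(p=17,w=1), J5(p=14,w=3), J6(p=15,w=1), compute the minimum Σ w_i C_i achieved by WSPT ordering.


WSPT order (by p/w): J2 → J1 → J3 → J5 → J6 → J4
  J2: C=4, w·C=10×4=40
  J1: C=10, w·C=9×10=90
  J3: C=18, w·C=10×18=180
  J5: C=32, w·C=3×32=96
  J6: C=47, w·C=1×47=47
  J4: C=64, w·C=1×64=64
Σ w·C = 517
= 517


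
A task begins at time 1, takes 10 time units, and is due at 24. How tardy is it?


Completion = start + processing = 1 + 10 = 11
Tardiness = max(0, C - d) = max(0, 11 - 24)
= max(0, -13)
= 0


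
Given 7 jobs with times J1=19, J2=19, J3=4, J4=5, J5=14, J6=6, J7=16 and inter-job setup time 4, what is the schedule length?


Makespan = Σ processing + (n-1) × setup
= (19 + 19 + 4 + 5 + 14 + 6 + 16) + (7-1)×4
= 83 + 24
= 107 time units


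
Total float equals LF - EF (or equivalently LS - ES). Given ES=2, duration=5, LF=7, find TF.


EF = ES + duration = 2 + 5 = 7
LS = LF - duration = 7 - 5 = 2
Total Float = LF - EF = 7 - 7
(or LS - ES = 2 - 2)
= 0


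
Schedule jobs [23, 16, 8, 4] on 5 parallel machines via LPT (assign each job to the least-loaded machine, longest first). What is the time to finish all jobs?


Jobs (LPT sorted): [23, 16, 8, 4]
Machines: 5
  J=23 → Machine 1 (load: 0+23=23)
  J=16 → Machine 2 (load: 0+16=16)
  J=8 → Machine 3 (load: 0+8=8)
  J=4 → Machine 4 (load: 0+4=4)
Machine loads: [23, 16, 8, 4, 0]
Makespan = max = 23 time units


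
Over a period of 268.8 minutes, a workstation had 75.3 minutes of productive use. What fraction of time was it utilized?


Utilization = busy / total × 100
= 75.3 / 268.8 × 100
= 28.0%


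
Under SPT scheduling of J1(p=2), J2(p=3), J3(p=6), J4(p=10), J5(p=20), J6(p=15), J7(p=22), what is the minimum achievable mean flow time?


SPT order: J1 → J2 → J3 → J4 → J6 → J5 → J7
Completion times:
  J1: C=2
  J2: C=5
  J3: C=11
  J4: C=21
  J6: C=36
  J5: C=56
  J7: C=78
Sum = 209, n = 7
Mean flow = 209/7
= 29.86


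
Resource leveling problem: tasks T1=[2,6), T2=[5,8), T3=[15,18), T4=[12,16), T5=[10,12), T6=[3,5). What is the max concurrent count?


Check each time point for overlaps:
  t=3: 2 tasks active (T1, T6)
Max concurrent = 2


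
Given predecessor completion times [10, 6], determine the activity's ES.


ES = max of all predecessor completion times
Predecessors: [10, 6]
ES = max(10, 6)
= 10


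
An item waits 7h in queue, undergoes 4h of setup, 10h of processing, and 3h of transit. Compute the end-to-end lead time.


Lead time = queue + setup + processing + transit
= 7 + 4 + 10 + 3
= 24 hours


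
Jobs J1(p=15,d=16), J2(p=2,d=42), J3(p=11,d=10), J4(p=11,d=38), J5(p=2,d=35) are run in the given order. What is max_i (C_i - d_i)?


Lateness per job (L = C - d):
  J1: C=15, d=16, L=-1
  J2: C=17, d=42, L=-25
  J3: C=28, d=10, L=18
  J4: C=39, d=38, L=1
  J5: C=41, d=35, L=6
Lmax = max(-1, -25, 18, 1, 6)
= 18


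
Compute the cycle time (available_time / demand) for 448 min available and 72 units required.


Cycle time = available time / demand
= 448 / 72
= 6.22 min/unit


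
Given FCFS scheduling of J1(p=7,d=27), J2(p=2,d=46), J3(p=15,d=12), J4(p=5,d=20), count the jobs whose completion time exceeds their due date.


Completion vs due date:
  J1: C=7, d=27 → on time
  J2: C=9, d=46 → on time
  J3: C=24, d=12 → TARDY
  J4: C=29, d=20 → TARDY
Tardy jobs: J3, J4
Count = 2


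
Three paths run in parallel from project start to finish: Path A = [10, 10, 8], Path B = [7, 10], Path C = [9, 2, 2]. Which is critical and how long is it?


Path A: 10 + 10 + 8 = 28
Path B: 7 + 10 = 17
Path C: 9 + 2 + 2 = 13
Critical path = longest = max(28, 17, 13)
= 28 (Path A)


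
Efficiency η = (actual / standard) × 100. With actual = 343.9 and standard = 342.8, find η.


Efficiency = (actual / standard) × 100
= (343.9 / 342.8) × 100
= 100.3%


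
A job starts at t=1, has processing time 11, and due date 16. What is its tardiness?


Completion = start + processing = 1 + 11 = 12
Tardiness = max(0, C - d) = max(0, 12 - 16)
= max(0, -4)
= 0


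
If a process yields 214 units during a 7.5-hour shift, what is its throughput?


Throughput = units / time
= 214 / 7.5
= 28.5 units/hour


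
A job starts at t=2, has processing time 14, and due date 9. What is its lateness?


Completion = 2 + 14 = 16
Lateness = C - d = 16 - 9
= 7


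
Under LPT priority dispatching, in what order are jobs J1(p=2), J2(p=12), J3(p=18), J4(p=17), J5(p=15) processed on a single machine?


LPT: sort by longest processing time first
  J3: p=18
  J4: p=17
  J5: p=15
  J2: p=12
  J1: p=2
Order: J3 → J4 → J5 → J2 → J1


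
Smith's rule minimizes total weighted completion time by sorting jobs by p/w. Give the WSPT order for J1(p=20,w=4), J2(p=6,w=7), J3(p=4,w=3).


WSPT (Smith's rule): sort by p/w ascending
  J2: p/w = 6/7 = 0.857
  J3: p/w = 4/3 = 1.333
  J1: p/w = 20/4 = 5.000
Order: J2 → J3 → J1


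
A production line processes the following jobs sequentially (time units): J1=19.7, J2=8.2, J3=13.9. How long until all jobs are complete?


Sequential makespan: sum all processing times
= 19.7 + 8.2 + 13.9
= 41.8 time units


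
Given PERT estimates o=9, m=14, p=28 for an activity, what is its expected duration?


te = (o + 4m + p) / 6
= (9 + 4×14 + 28) / 6
= (9 + 56 + 28) / 6
= 93 / 6
= 15.50


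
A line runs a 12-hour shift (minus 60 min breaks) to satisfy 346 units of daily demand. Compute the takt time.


Available = 12×60 - 60 = 660 min
Takt time = 660 / 346
= 1.91 min/unit


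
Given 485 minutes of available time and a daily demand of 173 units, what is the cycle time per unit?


Cycle time = available time / demand
= 485 / 173
= 2.80 min/unit


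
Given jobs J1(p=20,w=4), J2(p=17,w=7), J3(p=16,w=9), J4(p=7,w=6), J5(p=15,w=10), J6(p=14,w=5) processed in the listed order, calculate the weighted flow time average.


Completion times:
  J1: C=20, w×C=4×20=80
  J2: C=37, w×C=7×37=259
  J3: C=53, w×C=9×53=477
  J4: C=60, w×C=6×60=360
  J5: C=75, w×C=10×75=750
  J6: C=89, w×C=5×89=445
Sum w×C = 2371
Sum w = 41
Weighted avg = 2371/41
= 57.83


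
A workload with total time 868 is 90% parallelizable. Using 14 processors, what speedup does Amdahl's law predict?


Amdahl's law: T_p = T × ((1-p) + p/N)
= 868 × ((1-0.9) + 0.9/14)
= 868 × (0.10 + 0.0643)
= 868 × 0.1643
= 142.60
Speedup = 868/142.60
= 6.09×


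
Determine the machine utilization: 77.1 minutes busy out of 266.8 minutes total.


Utilization = busy / total × 100
= 77.1 / 266.8 × 100
= 28.9%


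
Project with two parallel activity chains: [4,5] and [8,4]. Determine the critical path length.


Path A: 4 + 5 = 9
Path B: 8 + 4 = 12
Critical path = longest = max(9, 12)
= 12 (Path B)


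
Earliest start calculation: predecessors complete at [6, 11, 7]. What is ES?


ES = max of all predecessor completion times
Predecessors: [6, 11, 7]
ES = max(6, 11, 7)
= 11


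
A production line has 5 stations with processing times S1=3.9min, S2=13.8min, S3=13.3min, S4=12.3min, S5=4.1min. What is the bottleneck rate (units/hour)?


Bottleneck = longest station time
Station times: [3.9, 13.8, 13.3, 12.3, 4.1]
Max = 13.8 min
Rate = 60 / 13.8
= 4.35 units/hour (bottleneck: 13.8min)


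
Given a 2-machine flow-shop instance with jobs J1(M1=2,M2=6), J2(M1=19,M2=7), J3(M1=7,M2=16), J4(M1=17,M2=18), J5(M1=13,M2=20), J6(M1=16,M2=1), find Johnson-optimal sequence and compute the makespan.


Johnson's rule:
Group 1 (M1≤M2, sort by M1): ['J1', 'J3', 'J5', 'J4']
Group 2 (M1>M2, sort desc M2): ['J2', 'J6']
Sequence: J1 → J3 → J5 → J4 → J2 → J6
Makespan calculation:
  J1: M1 done=2, M2 done=8
  J3: M1 done=9, M2 done=25
  J5: M1 done=22, M2 done=45
  J4: M1 done=39, M2 done=63
  J2: M1 done=58, M2 done=70
  J6: M1 done=74, M2 done=75
= Sequence: J1 → J3 → J5 → J4 → J2 → J6, Makespan: 75


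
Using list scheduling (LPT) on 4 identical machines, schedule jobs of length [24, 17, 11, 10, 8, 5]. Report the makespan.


Jobs (LPT sorted): [24, 17, 11, 10, 8, 5]
Machines: 4
  J=24 → Machine 1 (load: 0+24=24)
  J=17 → Machine 2 (load: 0+17=17)
  J=11 → Machine 3 (load: 0+11=11)
  J=10 → Machine 4 (load: 0+10=10)
  J=8 → Machine 4 (load: 10+8=18)
  J=5 → Machine 3 (load: 11+5=16)
Machine loads: [24, 17, 16, 18]
Makespan = max = 24 time units


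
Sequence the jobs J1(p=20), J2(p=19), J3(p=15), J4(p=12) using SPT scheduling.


SPT: sort by shortest processing time
  J4: p=12
  J3: p=15
  J2: p=19
  J1: p=20
Order: J4 → J3 → J2 → J1


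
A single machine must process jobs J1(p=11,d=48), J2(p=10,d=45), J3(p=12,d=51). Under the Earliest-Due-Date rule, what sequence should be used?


EDD: sort by earliest due date
  J2: d=45, p=10
  J1: d=48, p=11
  J3: d=51, p=12
Order: J2 → J1 → J3


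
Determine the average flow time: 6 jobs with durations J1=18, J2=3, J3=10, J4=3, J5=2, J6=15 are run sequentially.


Completion times:
  J1: completes at 18
  J2: completes at 21
  J3: completes at 31
  J4: completes at 34
  J5: completes at 36
  J6: completes at 51
Sum = 191
Average = 191/6
= 31.83


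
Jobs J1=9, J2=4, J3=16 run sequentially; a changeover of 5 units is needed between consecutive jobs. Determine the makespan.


Makespan = Σ processing + (n-1) × setup
= (9 + 4 + 16) + (3-1)×5
= 29 + 10
= 39 time units


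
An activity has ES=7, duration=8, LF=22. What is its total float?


EF = ES + duration = 7 + 8 = 15
LS = LF - duration = 22 - 8 = 14
Total Float = LF - EF = 22 - 15
(or LS - ES = 14 - 7)
= 7


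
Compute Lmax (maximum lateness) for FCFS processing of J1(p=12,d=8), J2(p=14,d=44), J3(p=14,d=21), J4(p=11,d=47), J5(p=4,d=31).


Lateness per job (L = C - d):
  J1: C=12, d=8, L=4
  J2: C=26, d=44, L=-18
  J3: C=40, d=21, L=19
  J4: C=51, d=47, L=4
  J5: C=55, d=31, L=24
Lmax = max(4, -18, 19, 4, 24)
= 24


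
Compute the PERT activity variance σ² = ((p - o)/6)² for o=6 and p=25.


σ² = ((p - o) / 6)² = (p - o)² / 36
= (25 - 6)² / 36
= 19² / 36
= 361 / 36
= 10.0278


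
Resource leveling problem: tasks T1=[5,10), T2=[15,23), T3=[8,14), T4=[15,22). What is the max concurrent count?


Check each time point for overlaps:
  t=8: 2 tasks active (T1, T3)
Max concurrent = 2


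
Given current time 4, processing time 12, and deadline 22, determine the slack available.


Slack = due - current_time - processing
= 22 - 4 - 12
= 6


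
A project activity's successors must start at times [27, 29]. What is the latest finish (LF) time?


LF = min of all successor start times
Successors start at: [27, 29]
LF = min(27, 29)
= 27


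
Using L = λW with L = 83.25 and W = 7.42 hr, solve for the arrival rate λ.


Little's law: L = λW → λ = L / W
= 83.25 / 7.42
= 11.22 per hour


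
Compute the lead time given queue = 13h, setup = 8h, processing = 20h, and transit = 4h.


Lead time = queue + setup + processing + transit
= 13 + 8 + 20 + 4
= 45 hours


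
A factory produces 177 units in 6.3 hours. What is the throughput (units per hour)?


Throughput = units / time
= 177 / 6.3
= 28.1 units/hour


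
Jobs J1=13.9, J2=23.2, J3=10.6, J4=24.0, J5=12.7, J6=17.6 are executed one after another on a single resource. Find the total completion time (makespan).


Sequential makespan: sum all processing times
= 13.9 + 23.2 + 10.6 + 24.0 + 12.7 + 17.6
= 102.0 time units


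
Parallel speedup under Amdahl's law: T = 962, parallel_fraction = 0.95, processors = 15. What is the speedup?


Amdahl's law: T_p = T × ((1-p) + p/N)
= 962 × ((1-0.95) + 0.95/15)
= 962 × (0.05 + 0.0633)
= 962 × 0.1133
= 109.03
Speedup = 962/109.03
= 8.82×


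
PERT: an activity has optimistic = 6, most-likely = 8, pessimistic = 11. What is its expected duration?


te = (o + 4m + p) / 6
= (6 + 4×8 + 11) / 6
= (6 + 32 + 11) / 6
= 49 / 6
= 8.17


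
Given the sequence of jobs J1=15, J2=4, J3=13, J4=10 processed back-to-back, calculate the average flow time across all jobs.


Completion times:
  J1: completes at 15
  J2: completes at 19
  J3: completes at 32
  J4: completes at 42
Sum = 108
Average = 108/4
= 27.00


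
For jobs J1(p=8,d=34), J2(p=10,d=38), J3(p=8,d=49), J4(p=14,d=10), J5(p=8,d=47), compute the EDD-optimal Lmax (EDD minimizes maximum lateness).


EDD order: J4 → J1 → J2 → J5 → J3
Completion and lateness:
  J4: C=14, d=10, L=14-10=4
  J1: C=22, d=34, L=22-34=-12
  J2: C=32, d=38, L=32-38=-6
  J5: C=40, d=47, L=40-47=-7
  J3: C=48, d=49, L=48-49=-1
Lmax = max(4, -12, -6, -7, -1)
= 4


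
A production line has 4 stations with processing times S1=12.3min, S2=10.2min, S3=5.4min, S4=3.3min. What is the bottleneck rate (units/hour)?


Bottleneck = longest station time
Station times: [12.3, 10.2, 5.4, 3.3]
Max = 12.3 min
Rate = 60 / 12.3
= 4.88 units/hour (bottleneck: 12.3min)


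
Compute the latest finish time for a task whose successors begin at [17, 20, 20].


LF = min of all successor start times
Successors start at: [17, 20, 20]
LF = min(17, 20, 20)
= 17


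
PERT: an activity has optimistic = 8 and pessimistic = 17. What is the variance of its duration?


σ² = ((p - o) / 6)² = (p - o)² / 36
= (17 - 8)² / 36
= 9² / 36
= 81 / 36
= 2.2500


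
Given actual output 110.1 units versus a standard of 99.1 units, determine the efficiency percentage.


Efficiency = (actual / standard) × 100
= (110.1 / 99.1) × 100
= 111.1%


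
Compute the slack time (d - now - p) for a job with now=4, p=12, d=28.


Slack = due - current_time - processing
= 28 - 4 - 12
= 12


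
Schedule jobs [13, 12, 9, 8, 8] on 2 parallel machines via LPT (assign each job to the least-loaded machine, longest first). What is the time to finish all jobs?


Jobs (LPT sorted): [13, 12, 9, 8, 8]
Machines: 2
  J=13 → Machine 1 (load: 0+13=13)
  J=12 → Machine 2 (load: 0+12=12)
  J=9 → Machine 2 (load: 12+9=21)
  J=8 → Machine 1 (load: 13+8=21)
  J=8 → Machine 1 (load: 21+8=29)
Machine loads: [29, 21]
Makespan = max = 29 time units


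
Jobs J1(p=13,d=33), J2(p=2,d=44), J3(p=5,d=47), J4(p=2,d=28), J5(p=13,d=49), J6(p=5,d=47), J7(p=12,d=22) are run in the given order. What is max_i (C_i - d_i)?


Lateness per job (L = C - d):
  J1: C=13, d=33, L=-20
  J2: C=15, d=44, L=-29
  J3: C=20, d=47, L=-27
  J4: C=22, d=28, L=-6
  J5: C=35, d=49, L=-14
  J6: C=40, d=47, L=-7
  J7: C=52, d=22, L=30
Lmax = max(-20, -29, -27, -6, -14, -7, 30)
= 30


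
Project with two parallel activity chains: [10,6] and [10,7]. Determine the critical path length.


Path A: 10 + 6 = 16
Path B: 10 + 7 = 17
Critical path = longest = max(16, 17)
= 17 (Path B)


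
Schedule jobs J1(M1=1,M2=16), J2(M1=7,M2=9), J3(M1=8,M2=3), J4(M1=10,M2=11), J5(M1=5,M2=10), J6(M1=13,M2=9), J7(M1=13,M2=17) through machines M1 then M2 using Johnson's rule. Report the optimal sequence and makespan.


Johnson's rule:
Group 1 (M1≤M2, sort by M1): ['J1', 'J5', 'J2', 'J4', 'J7']
Group 2 (M1>M2, sort desc M2): ['J6', 'J3']
Sequence: J1 → J5 → J2 → J4 → J7 → J6 → J3
Makespan calculation:
  J1: M1 done=1, M2 done=17
  J5: M1 done=6, M2 done=27
  J2: M1 done=13, M2 done=36
  J4: M1 done=23, M2 done=47
  J7: M1 done=36, M2 done=64
  J6: M1 done=49, M2 done=73
  J3: M1 done=57, M2 done=76
= Sequence: J1 → J5 → J2 → J4 → J7 → J6 → J3, Makespan: 76


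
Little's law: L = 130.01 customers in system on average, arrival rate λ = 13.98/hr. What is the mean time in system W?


Little's law: L = λW → W = L / λ
= 130.01 / 13.98
= 9.30 hours


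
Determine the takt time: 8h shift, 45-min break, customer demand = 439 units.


Available = 8×60 - 45 = 435 min
Takt time = 435 / 439
= 0.99 min/unit


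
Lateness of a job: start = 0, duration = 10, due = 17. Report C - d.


Completion = 0 + 10 = 10
Lateness = C - d = 10 - 17
= -7


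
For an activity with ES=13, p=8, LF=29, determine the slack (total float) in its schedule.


EF = ES + duration = 13 + 8 = 21
LS = LF - duration = 29 - 8 = 21
Total Float = LF - EF = 29 - 21
(or LS - ES = 21 - 13)
= 8


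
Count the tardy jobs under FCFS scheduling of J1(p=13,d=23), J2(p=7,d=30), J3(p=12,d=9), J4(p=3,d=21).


Completion vs due date:
  J1: C=13, d=23 → on time
  J2: C=20, d=30 → on time
  J3: C=32, d=9 → TARDY
  J4: C=35, d=21 → TARDY
Tardy jobs: J3, J4
Count = 2


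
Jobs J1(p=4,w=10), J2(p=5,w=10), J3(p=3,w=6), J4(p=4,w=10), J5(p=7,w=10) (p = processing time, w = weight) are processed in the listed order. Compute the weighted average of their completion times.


Completion times:
  J1: C=4, w×C=10×4=40
  J2: C=9, w×C=10×9=90
  J3: C=12, w×C=6×12=72
  J4: C=16, w×C=10×16=160
  J5: C=23, w×C=10×23=230
Sum w×C = 592
Sum w = 46
Weighted avg = 592/46
= 12.87


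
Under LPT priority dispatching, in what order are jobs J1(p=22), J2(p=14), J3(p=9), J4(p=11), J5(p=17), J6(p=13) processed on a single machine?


LPT: sort by longest processing time first
  J1: p=22
  J5: p=17
  J2: p=14
  J6: p=13
  J4: p=11
  J3: p=9
Order: J1 → J5 → J2 → J6 → J4 → J3


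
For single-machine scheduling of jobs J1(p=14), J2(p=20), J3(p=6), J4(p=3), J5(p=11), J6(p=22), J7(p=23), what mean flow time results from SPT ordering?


SPT order: J4 → J3 → J5 → J1 → J2 → J6 → J7
Completion times:
  J4: C=3
  J3: C=9
  J5: C=20
  J1: C=34
  J2: C=54
  J6: C=76
  J7: C=99
Sum = 295, n = 7
Mean flow = 295/7
= 42.14


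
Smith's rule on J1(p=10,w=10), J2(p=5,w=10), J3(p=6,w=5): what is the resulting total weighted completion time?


WSPT order (by p/w): J2 → J1 → J3
  J2: C=5, w·C=10×5=50
  J1: C=15, w·C=10×15=150
  J3: C=21, w·C=5×21=105
Σ w·C = 305
= 305


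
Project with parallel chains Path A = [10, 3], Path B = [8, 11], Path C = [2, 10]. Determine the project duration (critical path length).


Path A: 10 + 3 = 13
Path B: 8 + 11 = 19
Path C: 2 + 10 = 12
Critical path = longest = max(13, 19, 12)
= 19 (Path B)


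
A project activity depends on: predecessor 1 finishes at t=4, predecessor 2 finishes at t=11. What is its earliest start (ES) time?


ES = max of all predecessor completion times
Predecessors: [4, 11]
ES = max(4, 11)
= 11


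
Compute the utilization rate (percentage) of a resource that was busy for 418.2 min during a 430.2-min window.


Utilization = busy / total × 100
= 418.2 / 430.2 × 100
= 97.2%


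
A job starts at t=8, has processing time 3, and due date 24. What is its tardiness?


Completion = start + processing = 8 + 3 = 11
Tardiness = max(0, C - d) = max(0, 11 - 24)
= max(0, -13)
= 0


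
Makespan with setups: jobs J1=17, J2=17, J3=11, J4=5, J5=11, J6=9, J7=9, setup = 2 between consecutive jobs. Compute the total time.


Makespan = Σ processing + (n-1) × setup
= (17 + 17 + 11 + 5 + 11 + 9 + 9) + (7-1)×2
= 79 + 12
= 91 time units


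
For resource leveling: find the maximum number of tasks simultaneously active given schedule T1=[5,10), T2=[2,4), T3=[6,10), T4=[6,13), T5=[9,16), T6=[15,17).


Check each time point for overlaps:
  t=9: 4 tasks active (T1, T3, T4, T5)
Max concurrent = 4


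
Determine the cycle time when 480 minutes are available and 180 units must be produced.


Cycle time = available time / demand
= 480 / 180
= 2.67 min/unit


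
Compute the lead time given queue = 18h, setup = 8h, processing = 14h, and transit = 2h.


Lead time = queue + setup + processing + transit
= 18 + 8 + 14 + 2
= 42 hours


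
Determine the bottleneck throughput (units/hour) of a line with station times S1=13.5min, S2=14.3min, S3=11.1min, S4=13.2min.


Bottleneck = longest station time
Station times: [13.5, 14.3, 11.1, 13.2]
Max = 14.3 min
Rate = 60 / 14.3
= 4.20 units/hour (bottleneck: 14.3min)


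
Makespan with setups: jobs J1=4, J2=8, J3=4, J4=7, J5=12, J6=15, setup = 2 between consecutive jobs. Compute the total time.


Makespan = Σ processing + (n-1) × setup
= (4 + 8 + 4 + 7 + 12 + 15) + (6-1)×2
= 50 + 10
= 60 time units


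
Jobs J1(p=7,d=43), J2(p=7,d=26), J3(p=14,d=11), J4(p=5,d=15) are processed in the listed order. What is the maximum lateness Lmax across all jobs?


Lateness per job (L = C - d):
  J1: C=7, d=43, L=-36
  J2: C=14, d=26, L=-12
  J3: C=28, d=11, L=17
  J4: C=33, d=15, L=18
Lmax = max(-36, -12, 17, 18)
= 18


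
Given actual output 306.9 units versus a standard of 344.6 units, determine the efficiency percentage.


Efficiency = (actual / standard) × 100
= (306.9 / 344.6) × 100
= 89.1%


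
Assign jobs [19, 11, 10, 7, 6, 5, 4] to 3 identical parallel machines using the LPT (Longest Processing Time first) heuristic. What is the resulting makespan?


Jobs (LPT sorted): [19, 11, 10, 7, 6, 5, 4]
Machines: 3
  J=19 → Machine 1 (load: 0+19=19)
  J=11 → Machine 2 (load: 0+11=11)
  J=10 → Machine 3 (load: 0+10=10)
  J=7 → Machine 3 (load: 10+7=17)
  J=6 → Machine 2 (load: 11+6=17)
  J=5 → Machine 2 (load: 17+5=22)
  J=4 → Machine 3 (load: 17+4=21)
Machine loads: [19, 22, 21]
Makespan = max = 22 time units


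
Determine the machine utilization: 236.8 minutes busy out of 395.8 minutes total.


Utilization = busy / total × 100
= 236.8 / 395.8 × 100
= 59.8%


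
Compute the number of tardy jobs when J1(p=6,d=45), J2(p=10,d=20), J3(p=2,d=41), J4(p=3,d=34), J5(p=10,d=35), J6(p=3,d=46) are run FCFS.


Completion vs due date:
  J1: C=6, d=45 → on time
  J2: C=16, d=20 → on time
  J3: C=18, d=41 → on time
  J4: C=21, d=34 → on time
  J5: C=31, d=35 → on time
  J6: C=34, d=46 → on time
Tardy jobs: none
Count = 0


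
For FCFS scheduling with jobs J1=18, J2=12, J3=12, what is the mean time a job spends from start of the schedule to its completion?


Completion times:
  J1: completes at 18
  J2: completes at 30
  J3: completes at 42
Sum = 90
Average = 90/3
= 30.00


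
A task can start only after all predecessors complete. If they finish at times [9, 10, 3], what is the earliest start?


ES = max of all predecessor completion times
Predecessors: [9, 10, 3]
ES = max(9, 10, 3)
= 10


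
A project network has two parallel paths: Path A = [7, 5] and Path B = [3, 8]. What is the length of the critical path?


Path A: 7 + 5 = 12
Path B: 3 + 8 = 11
Critical path = longest = max(12, 11)
= 12 (Path A)


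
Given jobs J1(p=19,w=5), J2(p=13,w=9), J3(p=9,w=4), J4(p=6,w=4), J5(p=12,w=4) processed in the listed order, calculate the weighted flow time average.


Completion times:
  J1: C=19, w×C=5×19=95
  J2: C=32, w×C=9×32=288
  J3: C=41, w×C=4×41=164
  J4: C=47, w×C=4×47=188
  J5: C=59, w×C=4×59=236
Sum w×C = 971
Sum w = 26
Weighted avg = 971/26
= 37.35


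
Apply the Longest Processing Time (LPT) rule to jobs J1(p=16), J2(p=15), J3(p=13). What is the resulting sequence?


LPT: sort by longest processing time first
  J1: p=16
  J2: p=15
  J3: p=13
Order: J1 → J2 → J3


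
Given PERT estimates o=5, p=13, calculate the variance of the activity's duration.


σ² = ((p - o) / 6)² = (p - o)² / 36
= (13 - 5)² / 36
= 8² / 36
= 64 / 36
= 1.7778


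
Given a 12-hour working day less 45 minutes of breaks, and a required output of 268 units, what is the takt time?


Available = 12×60 - 45 = 675 min
Takt time = 675 / 268
= 2.52 min/unit


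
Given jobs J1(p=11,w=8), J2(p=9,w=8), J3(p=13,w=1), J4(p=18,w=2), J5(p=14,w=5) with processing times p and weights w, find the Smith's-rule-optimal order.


WSPT (Smith's rule): sort by p/w ascending
  J2: p/w = 9/8 = 1.125
  J1: p/w = 11/8 = 1.375
  J5: p/w = 14/5 = 2.800
  J4: p/w = 18/2 = 9.000
  J3: p/w = 13/1 = 13.000
Order: J2 → J1 → J5 → J4 → J3


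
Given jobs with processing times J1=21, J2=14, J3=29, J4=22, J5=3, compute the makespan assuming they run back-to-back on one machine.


Sequential makespan: sum all processing times
= 21 + 14 + 29 + 22 + 3
= 89 time units


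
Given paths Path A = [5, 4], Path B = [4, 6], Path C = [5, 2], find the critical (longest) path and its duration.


Path A: 5 + 4 = 9
Path B: 4 + 6 = 10
Path C: 5 + 2 = 7
Critical path = longest = max(9, 10, 7)
= 10 (Path B)


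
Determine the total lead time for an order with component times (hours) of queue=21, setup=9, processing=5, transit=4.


Lead time = queue + setup + processing + transit
= 21 + 9 + 5 + 4
= 39 hours


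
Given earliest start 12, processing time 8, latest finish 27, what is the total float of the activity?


EF = ES + duration = 12 + 8 = 20
LS = LF - duration = 27 - 8 = 19
Total Float = LF - EF = 27 - 20
(or LS - ES = 19 - 12)
= 7


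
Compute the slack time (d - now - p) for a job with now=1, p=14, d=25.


Slack = due - current_time - processing
= 25 - 1 - 14
= 10


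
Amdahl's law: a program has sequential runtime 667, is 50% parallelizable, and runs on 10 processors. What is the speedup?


Amdahl's law: T_p = T × ((1-p) + p/N)
= 667 × ((1-0.5) + 0.5/10)
= 667 × (0.50 + 0.0500)
= 667 × 0.5500
= 366.85
Speedup = 667/366.85
= 1.82×


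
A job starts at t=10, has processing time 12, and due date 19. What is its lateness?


Completion = 10 + 12 = 22
Lateness = C - d = 22 - 19
= 3


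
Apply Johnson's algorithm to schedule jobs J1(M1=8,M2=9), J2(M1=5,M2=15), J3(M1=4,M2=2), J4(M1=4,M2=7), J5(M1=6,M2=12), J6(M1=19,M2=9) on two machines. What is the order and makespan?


Johnson's rule:
Group 1 (M1≤M2, sort by M1): ['J4', 'J2', 'J5', 'J1']
Group 2 (M1>M2, sort desc M2): ['J6', 'J3']
Sequence: J4 → J2 → J5 → J1 → J6 → J3
Makespan calculation:
  J4: M1 done=4, M2 done=11
  J2: M1 done=9, M2 done=26
  J5: M1 done=15, M2 done=38
  J1: M1 done=23, M2 done=47
  J6: M1 done=42, M2 done=56
  J3: M1 done=46, M2 done=58
= Sequence: J4 → J2 → J5 → J1 → J6 → J3, Makespan: 58


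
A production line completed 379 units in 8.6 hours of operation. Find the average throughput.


Throughput = units / time
= 379 / 8.6
= 44.1 units/hour


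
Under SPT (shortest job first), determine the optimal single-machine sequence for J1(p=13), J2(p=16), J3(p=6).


SPT: sort by shortest processing time
  J3: p=6
  J1: p=13
  J2: p=16
Order: J3 → J1 → J2


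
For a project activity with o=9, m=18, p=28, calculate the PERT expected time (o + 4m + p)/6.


te = (o + 4m + p) / 6
= (9 + 4×18 + 28) / 6
= (9 + 72 + 28) / 6
= 109 / 6
= 18.17


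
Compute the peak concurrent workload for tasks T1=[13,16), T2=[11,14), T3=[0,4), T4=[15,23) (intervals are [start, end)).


Check each time point for overlaps:
  t=13: 2 tasks active (T1, T2)
Max concurrent = 2


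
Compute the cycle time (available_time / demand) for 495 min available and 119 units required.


Cycle time = available time / demand
= 495 / 119
= 4.16 min/unit


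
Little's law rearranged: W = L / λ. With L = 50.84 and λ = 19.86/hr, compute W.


Little's law: L = λW → W = L / λ
= 50.84 / 19.86
= 2.56 hours


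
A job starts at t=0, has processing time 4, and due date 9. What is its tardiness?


Completion = start + processing = 0 + 4 = 4
Tardiness = max(0, C - d) = max(0, 4 - 9)
= max(0, -5)
= 0


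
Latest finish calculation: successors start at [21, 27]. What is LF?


LF = min of all successor start times
Successors start at: [21, 27]
LF = min(21, 27)
= 21


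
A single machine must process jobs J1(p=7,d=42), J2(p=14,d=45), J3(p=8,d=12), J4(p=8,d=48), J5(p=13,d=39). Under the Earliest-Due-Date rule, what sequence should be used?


EDD: sort by earliest due date
  J3: d=12, p=8
  J5: d=39, p=13
  J1: d=42, p=7
  J2: d=45, p=14
  J4: d=48, p=8
Order: J3 → J5 → J1 → J2 → J4


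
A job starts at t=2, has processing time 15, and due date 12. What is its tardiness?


Completion = start + processing = 2 + 15 = 17
Tardiness = max(0, C - d) = max(0, 17 - 12)
= max(0, 5)
= 5


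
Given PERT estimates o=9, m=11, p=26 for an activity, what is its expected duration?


te = (o + 4m + p) / 6
= (9 + 4×11 + 26) / 6
= (9 + 44 + 26) / 6
= 79 / 6
= 13.17


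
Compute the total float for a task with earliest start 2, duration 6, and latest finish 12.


EF = ES + duration = 2 + 6 = 8
LS = LF - duration = 12 - 6 = 6
Total Float = LF - EF = 12 - 8
(or LS - ES = 6 - 2)
= 4


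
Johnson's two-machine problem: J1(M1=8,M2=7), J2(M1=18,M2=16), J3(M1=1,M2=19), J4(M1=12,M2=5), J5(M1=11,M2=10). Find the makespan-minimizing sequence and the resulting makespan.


Johnson's rule:
Group 1 (M1≤M2, sort by M1): ['J3']
Group 2 (M1>M2, sort desc M2): ['J2', 'J5', 'J1', 'J4']
Sequence: J3 → J2 → J5 → J1 → J4
Makespan calculation:
  J3: M1 done=1, M2 done=20
  J2: M1 done=19, M2 done=36
  J5: M1 done=30, M2 done=46
  J1: M1 done=38, M2 done=53
  J4: M1 done=50, M2 done=58
= Sequence: J3 → J2 → J5 → J1 → J4, Makespan: 58


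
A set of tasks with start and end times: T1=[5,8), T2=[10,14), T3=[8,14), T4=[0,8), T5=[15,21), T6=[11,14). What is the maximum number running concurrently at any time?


Check each time point for overlaps:
  t=11: 3 tasks active (T2, T3, T6)
Max concurrent = 3


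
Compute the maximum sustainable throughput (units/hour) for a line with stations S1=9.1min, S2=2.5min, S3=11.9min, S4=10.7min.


Bottleneck = longest station time
Station times: [9.1, 2.5, 11.9, 10.7]
Max = 11.9 min
Rate = 60 / 11.9
= 5.04 units/hour (bottleneck: 11.9min)


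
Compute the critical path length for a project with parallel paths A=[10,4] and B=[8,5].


Path A: 10 + 4 = 14
Path B: 8 + 5 = 13
Critical path = longest = max(14, 13)
= 14 (Path A)


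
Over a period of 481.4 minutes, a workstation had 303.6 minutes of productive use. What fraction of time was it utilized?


Utilization = busy / total × 100
= 303.6 / 481.4 × 100
= 63.1%


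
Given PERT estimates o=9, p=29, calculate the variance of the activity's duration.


σ² = ((p - o) / 6)² = (p - o)² / 36
= (29 - 9)² / 36
= 20² / 36
= 400 / 36
= 11.1111


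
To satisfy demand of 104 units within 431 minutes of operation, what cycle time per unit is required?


Cycle time = available time / demand
= 431 / 104
= 4.14 min/unit


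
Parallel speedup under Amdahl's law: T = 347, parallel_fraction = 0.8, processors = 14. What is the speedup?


Amdahl's law: T_p = T × ((1-p) + p/N)
= 347 × ((1-0.8) + 0.8/14)
= 347 × (0.20 + 0.0571)
= 347 × 0.2571
= 89.23
Speedup = 347/89.23
= 3.89×


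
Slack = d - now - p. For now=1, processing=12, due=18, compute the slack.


Slack = due - current_time - processing
= 18 - 1 - 12
= 5


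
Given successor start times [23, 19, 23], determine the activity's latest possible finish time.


LF = min of all successor start times
Successors start at: [23, 19, 23]
LF = min(23, 19, 23)
= 19


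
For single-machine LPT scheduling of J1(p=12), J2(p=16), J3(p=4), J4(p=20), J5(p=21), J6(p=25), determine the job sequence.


LPT: sort by longest processing time first
  J6: p=25
  J5: p=21
  J4: p=20
  J2: p=16
  J1: p=12
  J3: p=4
Order: J6 → J5 → J4 → J2 → J1 → J3


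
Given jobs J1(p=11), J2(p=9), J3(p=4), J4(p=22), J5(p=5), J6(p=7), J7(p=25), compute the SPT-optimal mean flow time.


SPT order: J3 → J5 → J6 → J2 → J1 → J4 → J7
Completion times:
  J3: C=4
  J5: C=9
  J6: C=16
  J2: C=25
  J1: C=36
  J4: C=58
  J7: C=83
Sum = 231, n = 7
Mean flow = 231/7
= 33.00


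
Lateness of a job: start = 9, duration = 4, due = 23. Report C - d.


Completion = 9 + 4 = 13
Lateness = C - d = 13 - 23
= -10


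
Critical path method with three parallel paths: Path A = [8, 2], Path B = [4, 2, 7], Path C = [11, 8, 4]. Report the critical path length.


Path A: 8 + 2 = 10
Path B: 4 + 2 + 7 = 13
Path C: 11 + 8 + 4 = 23
Critical path = longest = max(10, 13, 23)
= 23 (Path C)


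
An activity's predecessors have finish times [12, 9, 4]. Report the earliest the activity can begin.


ES = max of all predecessor completion times
Predecessors: [12, 9, 4]
ES = max(12, 9, 4)
= 12


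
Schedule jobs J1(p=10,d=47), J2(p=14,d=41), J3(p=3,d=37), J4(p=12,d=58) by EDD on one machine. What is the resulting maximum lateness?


EDD order: J3 → J2 → J1 → J4
Completion and lateness:
  J3: C=3, d=37, L=3-37=-34
  J2: C=17, d=41, L=17-41=-24
  J1: C=27, d=47, L=27-47=-20
  J4: C=39, d=58, L=39-58=-19
Lmax = max(-34, -24, -20, -19)
= -19


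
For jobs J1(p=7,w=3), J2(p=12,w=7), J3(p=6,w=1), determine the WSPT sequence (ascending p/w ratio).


WSPT (Smith's rule): sort by p/w ascending
  J2: p/w = 12/7 = 1.714
  J1: p/w = 7/3 = 2.333
  J3: p/w = 6/1 = 6.000
Order: J2 → J1 → J3


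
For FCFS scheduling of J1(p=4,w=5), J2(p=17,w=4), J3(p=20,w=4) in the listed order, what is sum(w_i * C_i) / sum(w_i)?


Completion times:
  J1: C=4, w×C=5×4=20
  J2: C=21, w×C=4×21=84
  J3: C=41, w×C=4×41=164
Sum w×C = 268
Sum w = 13
Weighted avg = 268/13
= 20.62


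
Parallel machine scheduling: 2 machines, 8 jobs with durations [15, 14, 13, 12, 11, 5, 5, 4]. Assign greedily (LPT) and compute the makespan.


Jobs (LPT sorted): [15, 14, 13, 12, 11, 5, 5, 4]
Machines: 2
  J=15 → Machine 1 (load: 0+15=15)
  J=14 → Machine 2 (load: 0+14=14)
  J=13 → Machine 2 (load: 14+13=27)
  J=12 → Machine 1 (load: 15+12=27)
  J=11 → Machine 1 (load: 27+11=38)
  J=5 → Machine 2 (load: 27+5=32)
  J=5 → Machine 2 (load: 32+5=37)
  J=4 → Machine 2 (load: 37+4=41)
Machine loads: [38, 41]
Makespan = max = 41 time units


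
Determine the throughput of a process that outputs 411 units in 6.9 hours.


Throughput = units / time
= 411 / 6.9
= 59.6 units/hour


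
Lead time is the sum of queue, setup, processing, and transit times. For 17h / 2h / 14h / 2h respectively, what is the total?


Lead time = queue + setup + processing + transit
= 17 + 2 + 14 + 2
= 35 hours


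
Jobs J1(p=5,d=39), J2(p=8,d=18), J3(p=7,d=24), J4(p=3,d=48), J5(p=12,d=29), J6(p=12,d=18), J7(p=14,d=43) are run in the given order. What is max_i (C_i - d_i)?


Lateness per job (L = C - d):
  J1: C=5, d=39, L=-34
  J2: C=13, d=18, L=-5
  J3: C=20, d=24, L=-4
  J4: C=23, d=48, L=-25
  J5: C=35, d=29, L=6
  J6: C=47, d=18, L=29
  J7: C=61, d=43, L=18
Lmax = max(-34, -5, -4, -25, 6, 29, 18)
= 29


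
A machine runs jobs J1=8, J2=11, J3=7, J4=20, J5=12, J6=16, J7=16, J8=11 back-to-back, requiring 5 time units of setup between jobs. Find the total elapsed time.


Makespan = Σ processing + (n-1) × setup
= (8 + 11 + 7 + 20 + 12 + 16 + 16 + 11) + (8-1)×5
= 101 + 35
= 136 time units


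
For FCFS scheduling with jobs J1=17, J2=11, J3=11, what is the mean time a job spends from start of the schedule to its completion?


Completion times:
  J1: completes at 17
  J2: completes at 28
  J3: completes at 39
Sum = 84
Average = 84/3
= 28.00


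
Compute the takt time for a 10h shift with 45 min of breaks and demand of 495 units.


Available = 10×60 - 45 = 555 min
Takt time = 555 / 495
= 1.12 min/unit


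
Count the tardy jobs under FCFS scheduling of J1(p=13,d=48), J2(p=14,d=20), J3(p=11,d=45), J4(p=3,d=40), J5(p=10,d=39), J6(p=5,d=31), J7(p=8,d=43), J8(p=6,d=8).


Completion vs due date:
  J1: C=13, d=48 → on time
  J2: C=27, d=20 → TARDY
  J3: C=38, d=45 → on time
  J4: C=41, d=40 → TARDY
  J5: C=51, d=39 → TARDY
  J6: C=56, d=31 → TARDY
  J7: C=64, d=43 → TARDY
  J8: C=70, d=8 → TARDY
Tardy jobs: J2, J4, J5, J6, J7, J8
Count = 6


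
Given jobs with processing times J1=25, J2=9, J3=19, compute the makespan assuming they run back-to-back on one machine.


Sequential makespan: sum all processing times
= 25 + 9 + 19
= 53 time units
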